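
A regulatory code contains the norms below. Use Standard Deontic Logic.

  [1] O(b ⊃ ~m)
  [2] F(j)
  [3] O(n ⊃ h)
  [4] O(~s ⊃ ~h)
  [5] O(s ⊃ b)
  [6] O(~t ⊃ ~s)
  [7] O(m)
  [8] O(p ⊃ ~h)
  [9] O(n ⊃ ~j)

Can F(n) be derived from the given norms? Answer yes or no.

Yes

Premise 7 gives O(m).
Premise 1 is O(b ⊃ ~m); contrapositively O(m ⊃ ~b). Since O(m) holds, K gives O(~b).
Premise 5 is O(s ⊃ b); contrapositively O(~b ⊃ ~s). Since O(~b) holds, K gives O(~s).
Premise 4 is O(~s ⊃ ~h); since O(~s), deontic closure gives O(~h).
Premise 3 is O(n ⊃ h); contrapositively O(~h ⊃ ~n). Since O(~h) holds, K gives O(~n).
Premises 2, 6, 8, 9 do not contribute to this derivation.
So O(~n) holds, i.e. F(n). The claim follows.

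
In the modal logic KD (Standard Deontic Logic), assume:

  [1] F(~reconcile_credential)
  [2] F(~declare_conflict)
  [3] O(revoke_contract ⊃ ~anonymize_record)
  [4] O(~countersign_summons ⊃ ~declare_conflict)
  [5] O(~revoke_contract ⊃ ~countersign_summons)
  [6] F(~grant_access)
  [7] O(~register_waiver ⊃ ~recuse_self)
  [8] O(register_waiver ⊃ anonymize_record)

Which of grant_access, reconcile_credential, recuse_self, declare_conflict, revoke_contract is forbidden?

recuse_self

Premise 2, F(~declare_conflict), is equivalent to O(declare_conflict).
Premise 4 is O(~countersign_summons ⊃ ~declare_conflict); contrapositively O(declare_conflict ⊃ countersign_summons). Since O(declare_conflict) holds, K gives O(countersign_summons).
Premise 5, O(~revoke_contract ⊃ ~countersign_summons), contraposes to O(countersign_summons ⊃ revoke_contract); with O(countersign_summons) we get O(revoke_contract).
Applying K to premise 3 (O(revoke_contract ⊃ ~anonymize_record)) and O(revoke_contract) yields O(~anonymize_record).
Premise 8 is O(register_waiver ⊃ anonymize_record); contrapositively O(~anonymize_record ⊃ ~register_waiver). Since O(~anonymize_record) holds, K gives O(~register_waiver).
Premise 7 is O(~register_waiver ⊃ ~recuse_self); since O(~register_waiver), deontic closure gives O(~recuse_self).
So O(~recuse_self) holds, i.e. recuse_self is forbidden. None of the other listed options is forbidden under the premises.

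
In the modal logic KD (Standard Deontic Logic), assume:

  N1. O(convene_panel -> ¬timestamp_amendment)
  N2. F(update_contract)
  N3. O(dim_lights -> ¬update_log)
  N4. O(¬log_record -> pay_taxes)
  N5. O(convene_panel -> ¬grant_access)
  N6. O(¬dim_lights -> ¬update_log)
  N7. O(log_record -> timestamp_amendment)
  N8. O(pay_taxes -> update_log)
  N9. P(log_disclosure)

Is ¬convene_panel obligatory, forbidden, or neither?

By case analysis on ¬dim_lights: premise 6 gives O(¬dim_lights -> ¬update_log) and premise 3 gives O(dim_lights -> ¬update_log), so O(¬update_log) either way.
The contrapositive of premise 8 (O(pay_taxes -> update_log)) is O(¬update_log -> ¬pay_taxes), and O(¬update_log) is already established, so O(¬pay_taxes).
The contrapositive of premise 4 (O(¬log_record -> pay_taxes)) is O(¬pay_taxes -> log_record), and O(¬pay_taxes) is already established, so O(log_record).
Applying K to premise 7 (O(log_record -> timestamp_amendment)) and O(log_record) yields O(timestamp_amendment).
The contrapositive of premise 1 (O(convene_panel -> ¬timestamp_amendment)) is O(timestamp_amendment -> ¬convene_panel), and O(timestamp_amendment) is already established, so O(¬convene_panel).
Premises 2, 5, 9 do not contribute to this derivation.
Hence ¬convene_panel is obligatory.

Obligatory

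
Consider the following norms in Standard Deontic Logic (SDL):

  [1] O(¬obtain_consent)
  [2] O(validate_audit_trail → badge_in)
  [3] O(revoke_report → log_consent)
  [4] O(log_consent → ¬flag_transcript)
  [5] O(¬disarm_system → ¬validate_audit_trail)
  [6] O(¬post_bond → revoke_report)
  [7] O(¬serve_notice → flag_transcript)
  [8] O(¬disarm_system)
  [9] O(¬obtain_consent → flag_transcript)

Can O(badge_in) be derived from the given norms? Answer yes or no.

No

Premise 2 is O(validate_audit_trail → badge_in), but O(validate_audit_trail) is not derivable from the premises, so it does not yield O(badge_in).
No other premise forces O(badge_in). An ideal world satisfying every premise can still have badge_in false, so O(badge_in) is not derivable.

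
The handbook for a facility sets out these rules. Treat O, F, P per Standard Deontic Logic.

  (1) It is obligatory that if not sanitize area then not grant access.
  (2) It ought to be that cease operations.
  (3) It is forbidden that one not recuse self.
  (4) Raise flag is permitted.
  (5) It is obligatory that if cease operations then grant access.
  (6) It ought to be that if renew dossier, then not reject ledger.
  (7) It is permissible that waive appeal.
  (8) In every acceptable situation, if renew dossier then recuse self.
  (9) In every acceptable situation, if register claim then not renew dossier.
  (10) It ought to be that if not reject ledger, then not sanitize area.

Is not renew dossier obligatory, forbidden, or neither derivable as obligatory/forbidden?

Premise 2 states O(cease_operations) outright.
With premise 5, O(cease_operations → grant_access), the K-axiom yields O(grant_access).
Premise 1 is O(¬sanitize_area → ¬grant_access); contrapositively O(grant_access → sanitize_area). Since O(grant_access) holds, K gives O(sanitize_area).
Premise 10, O(¬reject_ledger → ¬sanitize_area), contraposes to O(sanitize_area → reject_ledger); with O(sanitize_area) we get O(reject_ledger).
The contrapositive of premise 6 (O(renew_dossier → ¬reject_ledger)) is O(reject_ledger → ¬renew_dossier), and O(reject_ledger) is already established, so O(¬renew_dossier).
Premises 3, 4, 7, 8, 9 do not contribute to this derivation.
Hence ¬renew_dossier is obligatory.

Obligatory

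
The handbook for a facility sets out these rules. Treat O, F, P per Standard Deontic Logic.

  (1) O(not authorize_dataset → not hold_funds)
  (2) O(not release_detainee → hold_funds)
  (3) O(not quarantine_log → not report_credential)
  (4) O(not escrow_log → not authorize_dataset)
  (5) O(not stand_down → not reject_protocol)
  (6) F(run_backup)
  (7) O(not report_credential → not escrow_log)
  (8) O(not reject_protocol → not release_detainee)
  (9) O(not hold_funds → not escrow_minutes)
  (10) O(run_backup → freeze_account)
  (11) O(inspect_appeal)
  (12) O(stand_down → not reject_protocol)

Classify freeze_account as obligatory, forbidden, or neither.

Premise 10 is O(run_backup → freeze_account), but O(run_backup) is not derivable from the premises, so it does not yield O(freeze_account).
No premise or chain of K-axiom applications forces O(freeze_account), and none forces O(not freeze_account). So freeze_account is neither obligatory nor forbidden under these norms.

Neither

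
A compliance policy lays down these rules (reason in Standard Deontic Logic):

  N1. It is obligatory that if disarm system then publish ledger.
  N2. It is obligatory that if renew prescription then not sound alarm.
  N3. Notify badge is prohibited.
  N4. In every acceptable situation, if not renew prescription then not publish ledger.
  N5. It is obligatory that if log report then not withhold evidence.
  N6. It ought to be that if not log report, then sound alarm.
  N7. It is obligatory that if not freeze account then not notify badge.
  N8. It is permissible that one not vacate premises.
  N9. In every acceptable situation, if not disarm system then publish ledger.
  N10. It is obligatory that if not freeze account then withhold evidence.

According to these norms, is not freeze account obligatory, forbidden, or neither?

Forbidden

By case analysis on disarm_system: premise 1 gives O(disarm_system → publish_ledger) and premise 9 gives O(¬disarm_system → publish_ledger), so O(publish_ledger) either way.
The contrapositive of premise 4 (O(¬renew_prescription → ¬publish_ledger)) is O(publish_ledger → renew_prescription), and O(publish_ledger) is already established, so O(renew_prescription).
With premise 2, O(renew_prescription → ¬sound_alarm), the K-axiom yields O(¬sound_alarm).
Premise 6, O(¬log_report → sound_alarm), contraposes to O(¬sound_alarm → log_report); with O(¬sound_alarm) we get O(log_report).
With premise 5, O(log_report → ¬withhold_evidence), the K-axiom yields O(¬withhold_evidence).
Premise 10 is O(¬freeze_account → withhold_evidence); contrapositively O(¬withhold_evidence → freeze_account). Since O(¬withhold_evidence) holds, K gives O(freeze_account).
Premises 3, 7, 8 do not contribute to this derivation.
Thus O(freeze_account), which is F(¬freeze_account): ¬freeze_account is forbidden.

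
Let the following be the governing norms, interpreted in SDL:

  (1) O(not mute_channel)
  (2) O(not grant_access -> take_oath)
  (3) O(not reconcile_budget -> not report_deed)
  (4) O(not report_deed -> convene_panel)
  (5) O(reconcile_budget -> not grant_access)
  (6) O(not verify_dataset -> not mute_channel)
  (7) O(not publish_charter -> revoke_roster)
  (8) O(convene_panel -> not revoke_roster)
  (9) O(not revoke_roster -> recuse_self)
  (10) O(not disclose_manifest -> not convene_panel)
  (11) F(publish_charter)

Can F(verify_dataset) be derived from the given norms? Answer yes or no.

No

Premise 6 is O(not verify_dataset -> not mute_channel); even if O(not mute_channel) held, inferring O(not verify_dataset) would be affirming the consequent — invalid.
No other premise forces O(not verify_dataset). An ideal world satisfying every premise can still have verify_dataset true, so F(verify_dataset) is not derivable.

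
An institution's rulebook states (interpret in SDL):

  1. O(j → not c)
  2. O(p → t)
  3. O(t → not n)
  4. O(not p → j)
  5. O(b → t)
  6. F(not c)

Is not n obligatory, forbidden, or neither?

Premise 6, F(not c), is equivalent to O(c).
Premise 1, O(j → not c), contraposes to O(c → not j); with O(c) we get O(not j).
Premise 4 is O(not p → j); contrapositively O(not j → p). Since O(not j) holds, K gives O(p).
From O(p) and premise 2, O(p → t), we obtain O(t).
With premise 3, O(t → not n), the K-axiom yields O(not n).
Premise 5 does not contribute to this derivation.
Hence not n is obligatory.

Obligatory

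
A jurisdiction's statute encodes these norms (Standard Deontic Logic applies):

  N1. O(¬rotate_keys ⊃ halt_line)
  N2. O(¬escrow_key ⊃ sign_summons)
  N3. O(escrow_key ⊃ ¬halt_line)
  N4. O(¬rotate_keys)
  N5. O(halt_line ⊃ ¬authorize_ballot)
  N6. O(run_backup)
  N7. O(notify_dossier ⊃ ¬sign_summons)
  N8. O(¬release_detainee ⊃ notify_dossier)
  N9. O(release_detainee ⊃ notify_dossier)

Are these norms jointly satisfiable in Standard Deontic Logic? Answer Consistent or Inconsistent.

Premises 9 and 8 cover both cases: O(release_detainee ⊃ notify_dossier) and O(¬release_detainee ⊃ notify_dossier). Since release_detainee ∨ ¬release_detainee is a tautology, O(notify_dossier) follows.
With premise 7, O(notify_dossier ⊃ ¬sign_summons), the K-axiom yields O(¬sign_summons).
The contrapositive of premise 2 (O(¬escrow_key ⊃ sign_summons)) is O(¬sign_summons ⊃ escrow_key), and O(¬sign_summons) is already established, so O(escrow_key).
Applying K to premise 3 (O(escrow_key ⊃ ¬halt_line)) and O(escrow_key) yields O(¬halt_line).
Premise 1, O(¬rotate_keys ⊃ halt_line), contraposes to O(¬halt_line ⊃ rotate_keys); with O(¬halt_line) we get O(rotate_keys).
Yet premise 4 states O(¬rotate_keys).
We now have both O(rotate_keys) and O(¬rotate_keys) — rotate_keys is simultaneously obligatory and forbidden, violating the D-axiom.

Inconsistent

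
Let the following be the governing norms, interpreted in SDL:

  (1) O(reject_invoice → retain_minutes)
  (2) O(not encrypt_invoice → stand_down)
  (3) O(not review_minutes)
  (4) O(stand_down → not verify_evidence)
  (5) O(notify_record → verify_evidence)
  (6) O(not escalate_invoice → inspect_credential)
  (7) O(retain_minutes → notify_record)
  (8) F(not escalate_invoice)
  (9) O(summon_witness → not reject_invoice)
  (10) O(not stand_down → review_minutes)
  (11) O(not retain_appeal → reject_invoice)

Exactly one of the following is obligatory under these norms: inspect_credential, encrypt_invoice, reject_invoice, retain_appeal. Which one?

From premise 3 we have O(not review_minutes).
Premise 10 is O(not stand_down → review_minutes); contrapositively O(not review_minutes → stand_down). Since O(not review_minutes) holds, K gives O(stand_down).
With premise 4, O(stand_down → not verify_evidence), the K-axiom yields O(not verify_evidence).
Premise 5, O(notify_record → verify_evidence), contraposes to O(not verify_evidence → not notify_record); with O(not verify_evidence) we get O(not notify_record).
Premise 7, O(retain_minutes → notify_record), contraposes to O(not notify_record → not retain_minutes); with O(not notify_record) we get O(not retain_minutes).
Premise 1, O(reject_invoice → retain_minutes), contraposes to O(not retain_minutes → not reject_invoice); with O(not retain_minutes) we get O(not reject_invoice).
Premise 11 is O(not retain_appeal → reject_invoice); contrapositively O(not reject_invoice → retain_appeal). Since O(not reject_invoice) holds, K gives O(retain_appeal).
So O(retain_appeal) holds — retain_appeal is obligatory. None of the other listed options is made obligatory by any chain of premises.

retain_appeal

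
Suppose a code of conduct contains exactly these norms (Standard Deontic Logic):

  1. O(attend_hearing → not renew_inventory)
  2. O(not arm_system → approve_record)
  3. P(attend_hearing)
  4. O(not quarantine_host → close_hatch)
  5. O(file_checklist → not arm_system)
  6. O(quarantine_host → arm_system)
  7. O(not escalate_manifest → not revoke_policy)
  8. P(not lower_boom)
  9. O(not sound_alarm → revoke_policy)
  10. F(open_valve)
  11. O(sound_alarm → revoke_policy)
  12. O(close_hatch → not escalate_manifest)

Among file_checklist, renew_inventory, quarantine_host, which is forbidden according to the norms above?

By case analysis on not sound_alarm: premise 9 gives O(not sound_alarm → revoke_policy) and premise 11 gives O(sound_alarm → revoke_policy), so O(revoke_policy) either way.
Premise 7 is O(not escalate_manifest → not revoke_policy); contrapositively O(revoke_policy → escalate_manifest). Since O(revoke_policy) holds, K gives O(escalate_manifest).
Premise 12 is O(close_hatch → not escalate_manifest); contrapositively O(escalate_manifest → not close_hatch). Since O(escalate_manifest) holds, K gives O(not close_hatch).
Premise 4 is O(not quarantine_host → close_hatch); contrapositively O(not close_hatch → quarantine_host). Since O(not close_hatch) holds, K gives O(quarantine_host).
With premise 6, O(quarantine_host → arm_system), the K-axiom yields O(arm_system).
Premise 5 is O(file_checklist → not arm_system); contrapositively O(arm_system → not file_checklist). Since O(arm_system) holds, K gives O(not file_checklist).
So O(not file_checklist) holds, i.e. file_checklist is forbidden. None of the other listed options is forbidden under the premises.

file_checklist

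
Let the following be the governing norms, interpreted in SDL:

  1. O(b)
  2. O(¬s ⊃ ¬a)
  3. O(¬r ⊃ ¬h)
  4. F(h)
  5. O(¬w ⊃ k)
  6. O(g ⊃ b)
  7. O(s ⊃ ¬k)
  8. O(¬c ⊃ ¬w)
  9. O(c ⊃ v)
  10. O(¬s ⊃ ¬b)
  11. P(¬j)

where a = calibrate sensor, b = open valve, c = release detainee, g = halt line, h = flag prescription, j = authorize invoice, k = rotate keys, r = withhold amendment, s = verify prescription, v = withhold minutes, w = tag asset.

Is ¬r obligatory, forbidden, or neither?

Premise 3 is O(¬r ⊃ ¬h); even if O(¬h) held, inferring O(¬r) would be affirming the consequent — invalid.
No premise or chain of K-axiom applications forces O(¬r), and none forces O(r). So ¬r is neither obligatory nor forbidden under these norms.

Neither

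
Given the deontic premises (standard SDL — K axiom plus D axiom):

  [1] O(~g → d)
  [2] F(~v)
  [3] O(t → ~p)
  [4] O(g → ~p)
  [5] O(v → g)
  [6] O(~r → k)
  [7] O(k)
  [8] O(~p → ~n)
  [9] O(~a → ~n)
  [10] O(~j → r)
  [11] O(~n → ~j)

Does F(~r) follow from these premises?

Premise 2 is F(~v), i.e. O(v).
Premise 5 is O(v → g); since O(v), deontic closure gives O(g).
From O(g) and premise 4, O(g → ~p), we obtain O(~p).
With premise 8, O(~p → ~n), the K-axiom yields O(~n).
With premise 11, O(~n → ~j), the K-axiom yields O(~j).
From O(~j) and premise 10, O(~j → r), we obtain O(r).
Premises 1, 3, 6, 7, 9 do not contribute to this derivation.
So O(r) holds, i.e. F(~r). The claim follows.

Yes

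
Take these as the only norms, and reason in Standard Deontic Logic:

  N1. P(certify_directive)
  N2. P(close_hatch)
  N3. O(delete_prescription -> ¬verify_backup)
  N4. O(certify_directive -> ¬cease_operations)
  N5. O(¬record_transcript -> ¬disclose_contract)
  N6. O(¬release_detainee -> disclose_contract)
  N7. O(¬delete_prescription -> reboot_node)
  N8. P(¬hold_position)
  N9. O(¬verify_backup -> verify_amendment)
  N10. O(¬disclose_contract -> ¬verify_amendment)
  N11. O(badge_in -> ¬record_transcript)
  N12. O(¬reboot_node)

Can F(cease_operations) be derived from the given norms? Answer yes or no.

No

Premise 4 is O(certify_directive -> ¬cease_operations), but O(certify_directive) is not derivable from the premises (the permission P(certify_directive) asserts only ¬O(¬certify_directive), not O(certify_directive)), so it does not yield O(¬cease_operations).
No other premise forces O(¬cease_operations). An ideal world satisfying every premise can still have cease_operations true, so F(cease_operations) is not derivable.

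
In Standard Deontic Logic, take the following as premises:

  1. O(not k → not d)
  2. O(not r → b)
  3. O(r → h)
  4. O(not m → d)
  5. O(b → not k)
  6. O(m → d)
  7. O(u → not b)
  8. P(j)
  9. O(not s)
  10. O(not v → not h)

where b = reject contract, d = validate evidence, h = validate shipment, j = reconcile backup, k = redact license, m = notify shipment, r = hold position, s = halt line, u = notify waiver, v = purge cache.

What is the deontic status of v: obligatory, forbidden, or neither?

Obligatory

Premises 4 and 6 are O(not m → d) and O(m → d); every ideal world satisfies not m or m, so in either case d holds — hence O(d).
Premise 1, O(not k → not d), contraposes to O(d → k); with O(d) we get O(k).
Premise 5, O(b → not k), contraposes to O(k → not b); with O(k) we get O(not b).
The contrapositive of premise 2 (O(not r → b)) is O(not b → r), and O(not b) is already established, so O(r).
Premise 3 is O(r → h); since O(r), deontic closure gives O(h).
Premise 10, O(not v → not h), contraposes to O(h → v); with O(h) we get O(v).
Premises 7, 8, 9 do not contribute to this derivation.
Hence v is obligatory.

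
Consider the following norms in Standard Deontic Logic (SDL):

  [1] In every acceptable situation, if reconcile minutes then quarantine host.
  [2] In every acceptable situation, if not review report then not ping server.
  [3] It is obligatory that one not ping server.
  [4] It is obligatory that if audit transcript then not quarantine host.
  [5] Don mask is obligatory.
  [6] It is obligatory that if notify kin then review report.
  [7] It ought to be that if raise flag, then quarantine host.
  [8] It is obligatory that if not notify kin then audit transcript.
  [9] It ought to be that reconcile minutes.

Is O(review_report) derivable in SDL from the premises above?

From premise 9 we have O(reconcile_minutes).
With premise 1, O(reconcile_minutes → quarantine_host), the K-axiom yields O(quarantine_host).
The contrapositive of premise 4 (O(audit_transcript → ¬quarantine_host)) is O(quarantine_host → ¬audit_transcript), and O(quarantine_host) is already established, so O(¬audit_transcript).
Premise 8, O(¬notify_kin → audit_transcript), contraposes to O(¬audit_transcript → notify_kin); with O(¬audit_transcript) we get O(notify_kin).
Premise 6 is O(notify_kin → review_report); since O(notify_kin), deontic closure gives O(review_report).
Premises 2, 3, 5, 7 do not contribute to this derivation.
So O(review_report) follows.

Yes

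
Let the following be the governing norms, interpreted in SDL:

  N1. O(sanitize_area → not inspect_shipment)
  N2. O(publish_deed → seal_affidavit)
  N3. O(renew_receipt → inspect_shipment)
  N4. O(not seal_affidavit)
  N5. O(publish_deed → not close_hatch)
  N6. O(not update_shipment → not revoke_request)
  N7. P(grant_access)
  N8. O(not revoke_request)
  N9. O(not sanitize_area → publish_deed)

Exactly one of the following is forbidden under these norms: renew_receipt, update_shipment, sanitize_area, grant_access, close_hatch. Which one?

Premise 4 states O(not seal_affidavit) outright.
The contrapositive of premise 2 (O(publish_deed → seal_affidavit)) is O(not seal_affidavit → not publish_deed), and O(not seal_affidavit) is already established, so O(not publish_deed).
Premise 9 is O(not sanitize_area → publish_deed); contrapositively O(not publish_deed → sanitize_area). Since O(not publish_deed) holds, K gives O(sanitize_area).
Applying K to premise 1 (O(sanitize_area → not inspect_shipment)) and O(sanitize_area) yields O(not inspect_shipment).
The contrapositive of premise 3 (O(renew_receipt → inspect_shipment)) is O(not inspect_shipment → not renew_receipt), and O(not inspect_shipment) is already established, so O(not renew_receipt).
So O(not renew_receipt) holds, i.e. renew_receipt is forbidden. None of the other listed options is forbidden under the premises.

renew_receipt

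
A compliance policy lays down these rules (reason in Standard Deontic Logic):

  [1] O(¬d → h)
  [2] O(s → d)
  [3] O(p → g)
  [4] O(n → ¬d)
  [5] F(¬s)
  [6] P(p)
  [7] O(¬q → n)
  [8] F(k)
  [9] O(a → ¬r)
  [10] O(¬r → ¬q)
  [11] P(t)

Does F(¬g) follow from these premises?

Premise 3 is O(p → g), but O(p) is not derivable from the premises (the permission P(p) asserts only ¬O(¬p), not O(p)), so it does not yield O(g).
No other premise forces O(g). An ideal world satisfying every premise can still have ¬g true, so F(¬g) is not derivable.

No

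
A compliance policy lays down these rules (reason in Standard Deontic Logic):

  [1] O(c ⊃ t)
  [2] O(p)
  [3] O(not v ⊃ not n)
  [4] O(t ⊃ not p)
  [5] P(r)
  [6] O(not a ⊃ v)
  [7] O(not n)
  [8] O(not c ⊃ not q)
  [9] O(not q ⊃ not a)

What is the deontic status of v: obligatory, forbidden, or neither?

Premise 2 states O(p) outright.
Premise 4 is O(t ⊃ not p); contrapositively O(p ⊃ not t). Since O(p) holds, K gives O(not t).
The contrapositive of premise 1 (O(c ⊃ t)) is O(not t ⊃ not c), and O(not t) is already established, so O(not c).
Premise 8 is O(not c ⊃ not q); since O(not c), deontic closure gives O(not q).
From O(not q) and premise 9, O(not q ⊃ not a), we obtain O(not a).
Applying K to premise 6 (O(not a ⊃ v)) and O(not a) yields O(v).
Premises 3, 5, 7 do not contribute to this derivation.
Hence v is obligatory.

Obligatory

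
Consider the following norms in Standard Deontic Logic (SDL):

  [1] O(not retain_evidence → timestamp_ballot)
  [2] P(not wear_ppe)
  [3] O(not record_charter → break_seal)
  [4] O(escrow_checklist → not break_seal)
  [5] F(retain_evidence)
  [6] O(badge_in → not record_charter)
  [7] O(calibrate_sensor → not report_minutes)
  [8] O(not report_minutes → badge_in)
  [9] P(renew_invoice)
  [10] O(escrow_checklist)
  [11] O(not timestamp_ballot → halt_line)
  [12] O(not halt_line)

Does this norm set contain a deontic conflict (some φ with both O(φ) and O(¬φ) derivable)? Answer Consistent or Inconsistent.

Consistent

Premise 11 is O(not timestamp_ballot → halt_line), but O(not timestamp_ballot) is not derivable from the premises, so it does not yield O(halt_line).
So O(halt_line) is not derivable, and the apparent clash with O(not halt_line) does not arise.
A world satisfying every obligation exists (e.g. badge_in=false, break_seal=false, calibrate_sensor=false, escrow_checklist=true, halt_line=false, record_charter=true, renew_invoice=false, report_minutes=true, retain_evidence=false, timestamp_ballot=true, wear_ppe=false); no atom is both obligatory and forbidden, so the set is consistent.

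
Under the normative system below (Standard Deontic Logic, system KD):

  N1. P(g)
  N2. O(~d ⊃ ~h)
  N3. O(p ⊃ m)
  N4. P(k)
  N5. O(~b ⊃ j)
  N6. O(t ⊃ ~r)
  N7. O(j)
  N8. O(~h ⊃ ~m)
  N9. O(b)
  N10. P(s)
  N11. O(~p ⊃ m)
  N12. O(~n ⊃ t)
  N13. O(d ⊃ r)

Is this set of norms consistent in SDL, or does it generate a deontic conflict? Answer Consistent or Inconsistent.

Consistent

Premise 5 is O(~b ⊃ j); even if O(j) held, inferring O(~b) would be affirming the consequent — invalid.
So O(~b) is not derivable, and the apparent clash with O(b) does not arise.
A world satisfying every obligation exists (e.g. b=true, d=true, g=false, h=true, j=true, k=false, m=true, n=true, p=false, r=true, s=false, t=false); no atom is both obligatory and forbidden, so the set is consistent.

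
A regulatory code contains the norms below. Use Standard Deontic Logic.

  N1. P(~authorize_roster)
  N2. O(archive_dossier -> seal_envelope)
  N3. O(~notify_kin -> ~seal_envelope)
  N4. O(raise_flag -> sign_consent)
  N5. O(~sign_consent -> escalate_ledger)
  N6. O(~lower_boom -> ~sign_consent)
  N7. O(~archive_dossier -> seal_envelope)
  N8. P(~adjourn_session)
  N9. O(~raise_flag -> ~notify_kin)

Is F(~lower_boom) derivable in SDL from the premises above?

Yes

Premises 2 and 7 cover both cases: O(archive_dossier -> seal_envelope) and O(~archive_dossier -> seal_envelope). Since archive_dossier ∨ ~archive_dossier is a tautology, O(seal_envelope) follows.
Premise 3 is O(~notify_kin -> ~seal_envelope); contrapositively O(seal_envelope -> notify_kin). Since O(seal_envelope) holds, K gives O(notify_kin).
Premise 9, O(~raise_flag -> ~notify_kin), contraposes to O(notify_kin -> raise_flag); with O(notify_kin) we get O(raise_flag).
With premise 4, O(raise_flag -> sign_consent), the K-axiom yields O(sign_consent).
Premise 6, O(~lower_boom -> ~sign_consent), contraposes to O(sign_consent -> lower_boom); with O(sign_consent) we get O(lower_boom).
Premises 1, 5, 8 do not contribute to this derivation.
So O(lower_boom) holds, i.e. F(~lower_boom). The claim follows.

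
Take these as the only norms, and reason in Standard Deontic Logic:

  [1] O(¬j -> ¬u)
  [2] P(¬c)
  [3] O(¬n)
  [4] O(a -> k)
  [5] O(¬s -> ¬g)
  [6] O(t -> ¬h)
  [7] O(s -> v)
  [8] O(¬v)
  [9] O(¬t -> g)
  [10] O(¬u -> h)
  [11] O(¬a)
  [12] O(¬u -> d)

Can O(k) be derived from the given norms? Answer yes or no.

Premise 4 is O(a -> k), but O(a) is not derivable from the premises, so it does not yield O(k).
No other premise forces O(k). An ideal world satisfying every premise can still have k false, so O(k) is not derivable.

No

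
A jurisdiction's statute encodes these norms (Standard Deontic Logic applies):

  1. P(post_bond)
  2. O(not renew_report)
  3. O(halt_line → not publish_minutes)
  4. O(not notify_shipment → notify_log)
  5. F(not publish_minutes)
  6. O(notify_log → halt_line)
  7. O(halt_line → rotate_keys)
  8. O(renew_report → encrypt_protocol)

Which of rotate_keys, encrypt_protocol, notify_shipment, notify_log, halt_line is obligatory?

notify_shipment

Premise 5 is F(not publish_minutes), i.e. O(publish_minutes).
The contrapositive of premise 3 (O(halt_line → not publish_minutes)) is O(publish_minutes → not halt_line), and O(publish_minutes) is already established, so O(not halt_line).
The contrapositive of premise 6 (O(notify_log → halt_line)) is O(not halt_line → not notify_log), and O(not halt_line) is already established, so O(not notify_log).
Premise 4, O(not notify_shipment → notify_log), contraposes to O(not notify_log → notify_shipment); with O(not notify_log) we get O(notify_shipment).
So O(notify_shipment) holds — notify_shipment is obligatory. None of the other listed options is made obligatory by any chain of premises.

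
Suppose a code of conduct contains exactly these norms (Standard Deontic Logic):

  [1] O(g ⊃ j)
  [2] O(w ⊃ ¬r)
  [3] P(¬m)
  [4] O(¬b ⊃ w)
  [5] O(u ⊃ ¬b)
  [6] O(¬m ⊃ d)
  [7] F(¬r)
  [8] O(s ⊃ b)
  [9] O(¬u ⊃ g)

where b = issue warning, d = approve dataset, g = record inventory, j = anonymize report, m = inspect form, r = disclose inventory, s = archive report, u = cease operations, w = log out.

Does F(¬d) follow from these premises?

Premise 6 is O(¬m ⊃ d), but O(¬m) is not derivable from the premises (the permission P(¬m) asserts only ¬O(m), not O(¬m)), so it does not yield O(d).
No other premise forces O(d). An ideal world satisfying every premise can still have ¬d true, so F(¬d) is not derivable.

No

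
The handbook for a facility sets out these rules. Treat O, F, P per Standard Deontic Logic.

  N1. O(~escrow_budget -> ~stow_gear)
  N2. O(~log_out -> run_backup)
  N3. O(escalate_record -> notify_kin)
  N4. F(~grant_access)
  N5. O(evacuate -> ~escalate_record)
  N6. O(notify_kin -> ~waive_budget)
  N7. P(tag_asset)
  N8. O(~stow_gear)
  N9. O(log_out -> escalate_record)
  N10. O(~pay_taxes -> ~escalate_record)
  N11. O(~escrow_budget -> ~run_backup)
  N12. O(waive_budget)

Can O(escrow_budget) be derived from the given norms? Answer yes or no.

Premise 12 states O(waive_budget) outright.
Premise 6, O(notify_kin -> ~waive_budget), contraposes to O(waive_budget -> ~notify_kin); with O(waive_budget) we get O(~notify_kin).
Premise 3, O(escalate_record -> notify_kin), contraposes to O(~notify_kin -> ~escalate_record); with O(~notify_kin) we get O(~escalate_record).
The contrapositive of premise 9 (O(log_out -> escalate_record)) is O(~escalate_record -> ~log_out), and O(~escalate_record) is already established, so O(~log_out).
Premise 2 is O(~log_out -> run_backup); since O(~log_out), deontic closure gives O(run_backup).
The contrapositive of premise 11 (O(~escrow_budget -> ~run_backup)) is O(run_backup -> escrow_budget), and O(run_backup) is already established, so O(escrow_budget).
Premises 1, 4, 5, 7, 8, 10 do not contribute to this derivation.
So O(escrow_budget) follows.

Yes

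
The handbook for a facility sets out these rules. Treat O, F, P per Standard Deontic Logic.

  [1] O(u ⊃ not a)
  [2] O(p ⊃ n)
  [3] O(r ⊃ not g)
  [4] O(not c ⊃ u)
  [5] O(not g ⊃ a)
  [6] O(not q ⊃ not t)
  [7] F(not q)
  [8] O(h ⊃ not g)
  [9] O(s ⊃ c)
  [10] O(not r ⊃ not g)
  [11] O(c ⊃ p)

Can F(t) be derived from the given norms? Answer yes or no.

Premise 6 is O(not q ⊃ not t), but O(not q) is not derivable from the premises, so it does not yield O(not t).
No other premise forces O(not t). An ideal world satisfying every premise can still have t true, so F(t) is not derivable.

No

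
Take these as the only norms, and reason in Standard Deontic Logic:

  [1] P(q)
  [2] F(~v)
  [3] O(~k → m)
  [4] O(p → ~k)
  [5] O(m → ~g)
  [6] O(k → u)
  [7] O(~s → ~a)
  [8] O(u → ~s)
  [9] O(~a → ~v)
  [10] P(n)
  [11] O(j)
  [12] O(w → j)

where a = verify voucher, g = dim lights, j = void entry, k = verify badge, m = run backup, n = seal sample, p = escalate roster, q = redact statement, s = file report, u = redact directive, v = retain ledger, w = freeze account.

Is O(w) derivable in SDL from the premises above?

Premise 12 is O(w → j); even if O(j) held, inferring O(w) would be affirming the consequent — invalid.
No other premise forces O(w). An ideal world satisfying every premise can still have w false, so O(w) is not derivable.

No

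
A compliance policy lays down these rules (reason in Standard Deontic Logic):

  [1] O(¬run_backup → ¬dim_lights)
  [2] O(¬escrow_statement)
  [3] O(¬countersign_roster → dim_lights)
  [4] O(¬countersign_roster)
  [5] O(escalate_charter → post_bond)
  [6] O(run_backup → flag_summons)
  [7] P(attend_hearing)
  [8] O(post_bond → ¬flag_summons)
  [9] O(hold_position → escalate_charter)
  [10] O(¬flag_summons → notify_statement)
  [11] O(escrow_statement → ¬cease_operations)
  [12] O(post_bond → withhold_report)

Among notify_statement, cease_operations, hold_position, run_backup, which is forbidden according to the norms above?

Premise 4 gives O(¬countersign_roster).
From O(¬countersign_roster) and premise 3, O(¬countersign_roster → dim_lights), we obtain O(dim_lights).
Premise 1, O(¬run_backup → ¬dim_lights), contraposes to O(dim_lights → run_backup); with O(dim_lights) we get O(run_backup).
Applying K to premise 6 (O(run_backup → flag_summons)) and O(run_backup) yields O(flag_summons).
The contrapositive of premise 8 (O(post_bond → ¬flag_summons)) is O(flag_summons → ¬post_bond), and O(flag_summons) is already established, so O(¬post_bond).
Premise 5 is O(escalate_charter → post_bond); contrapositively O(¬post_bond → ¬escalate_charter). Since O(¬post_bond) holds, K gives O(¬escalate_charter).
Premise 9, O(hold_position → escalate_charter), contraposes to O(¬escalate_charter → ¬hold_position); with O(¬escalate_charter) we get O(¬hold_position).
So O(¬hold_position) holds, i.e. hold_position is forbidden. None of the other listed options is forbidden under the premises.

hold_position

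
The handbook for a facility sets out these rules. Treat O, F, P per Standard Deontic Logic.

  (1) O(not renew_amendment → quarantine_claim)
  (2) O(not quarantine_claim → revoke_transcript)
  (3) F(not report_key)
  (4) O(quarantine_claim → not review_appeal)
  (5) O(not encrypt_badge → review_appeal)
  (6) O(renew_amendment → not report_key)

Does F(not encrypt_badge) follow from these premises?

Premise 3 is F(not report_key), i.e. O(report_key).
Premise 6, O(renew_amendment → not report_key), contraposes to O(report_key → not renew_amendment); with O(report_key) we get O(not renew_amendment).
From O(not renew_amendment) and premise 1, O(not renew_amendment → quarantine_claim), we obtain O(quarantine_claim).
Premise 4 is O(quarantine_claim → not review_appeal); since O(quarantine_claim), deontic closure gives O(not review_appeal).
The contrapositive of premise 5 (O(not encrypt_badge → review_appeal)) is O(not review_appeal → encrypt_badge), and O(not review_appeal) is already established, so O(encrypt_badge).
Premise 2 does not contribute to this derivation.
So O(encrypt_badge) holds, i.e. F(not encrypt_badge). The claim follows.

Yes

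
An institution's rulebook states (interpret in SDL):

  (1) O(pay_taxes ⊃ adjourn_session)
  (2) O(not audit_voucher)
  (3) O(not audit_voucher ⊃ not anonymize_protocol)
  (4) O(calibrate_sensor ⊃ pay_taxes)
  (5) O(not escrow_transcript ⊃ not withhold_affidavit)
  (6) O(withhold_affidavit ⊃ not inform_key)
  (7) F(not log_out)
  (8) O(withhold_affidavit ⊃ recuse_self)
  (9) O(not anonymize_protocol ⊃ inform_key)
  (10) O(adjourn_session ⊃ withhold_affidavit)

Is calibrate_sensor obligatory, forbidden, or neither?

Premise 2 states O(not audit_voucher) outright.
With premise 3, O(not audit_voucher ⊃ not anonymize_protocol), the K-axiom yields O(not anonymize_protocol).
Applying K to premise 9 (O(not anonymize_protocol ⊃ inform_key)) and O(not anonymize_protocol) yields O(inform_key).
The contrapositive of premise 6 (O(withhold_affidavit ⊃ not inform_key)) is O(inform_key ⊃ not withhold_affidavit), and O(inform_key) is already established, so O(not withhold_affidavit).
The contrapositive of premise 10 (O(adjourn_session ⊃ withhold_affidavit)) is O(not withhold_affidavit ⊃ not adjourn_session), and O(not withhold_affidavit) is already established, so O(not adjourn_session).
The contrapositive of premise 1 (O(pay_taxes ⊃ adjourn_session)) is O(not adjourn_session ⊃ not pay_taxes), and O(not adjourn_session) is already established, so O(not pay_taxes).
The contrapositive of premise 4 (O(calibrate_sensor ⊃ pay_taxes)) is O(not pay_taxes ⊃ not calibrate_sensor), and O(not pay_taxes) is already established, so O(not calibrate_sensor).
Premises 5, 7, 8 do not contribute to this derivation.
Thus O(not calibrate_sensor), which is F(calibrate_sensor): calibrate_sensor is forbidden.

Forbidden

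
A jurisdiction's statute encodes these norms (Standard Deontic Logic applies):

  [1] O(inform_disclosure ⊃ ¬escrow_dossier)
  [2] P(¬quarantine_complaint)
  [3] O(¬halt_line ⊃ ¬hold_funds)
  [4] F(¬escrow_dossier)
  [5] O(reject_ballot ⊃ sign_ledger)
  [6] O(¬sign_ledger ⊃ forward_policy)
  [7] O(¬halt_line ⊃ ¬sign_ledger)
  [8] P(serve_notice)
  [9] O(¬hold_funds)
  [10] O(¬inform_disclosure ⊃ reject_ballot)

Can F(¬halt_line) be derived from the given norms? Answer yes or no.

Premise 4, F(¬escrow_dossier), is equivalent to O(escrow_dossier).
Premise 1 is O(inform_disclosure ⊃ ¬escrow_dossier); contrapositively O(escrow_dossier ⊃ ¬inform_disclosure). Since O(escrow_dossier) holds, K gives O(¬inform_disclosure).
From O(¬inform_disclosure) and premise 10, O(¬inform_disclosure ⊃ reject_ballot), we obtain O(reject_ballot).
From O(reject_ballot) and premise 5, O(reject_ballot ⊃ sign_ledger), we obtain O(sign_ledger).
The contrapositive of premise 7 (O(¬halt_line ⊃ ¬sign_ledger)) is O(sign_ledger ⊃ halt_line), and O(sign_ledger) is already established, so O(halt_line).
Premises 2, 3, 6, 8, 9 do not contribute to this derivation.
So O(halt_line) holds, i.e. F(¬halt_line). The claim follows.

Yes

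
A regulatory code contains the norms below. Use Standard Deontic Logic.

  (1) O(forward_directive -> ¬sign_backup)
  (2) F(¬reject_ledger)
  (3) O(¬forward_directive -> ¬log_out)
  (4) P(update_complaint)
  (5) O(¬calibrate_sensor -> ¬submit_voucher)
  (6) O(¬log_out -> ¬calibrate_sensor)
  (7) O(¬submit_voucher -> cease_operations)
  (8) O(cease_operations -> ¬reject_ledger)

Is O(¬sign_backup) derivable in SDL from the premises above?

Yes

Premise 2 is F(¬reject_ledger), i.e. O(reject_ledger).
Premise 8 is O(cease_operations -> ¬reject_ledger); contrapositively O(reject_ledger -> ¬cease_operations). Since O(reject_ledger) holds, K gives O(¬cease_operations).
The contrapositive of premise 7 (O(¬submit_voucher -> cease_operations)) is O(¬cease_operations -> submit_voucher), and O(¬cease_operations) is already established, so O(submit_voucher).
Premise 5 is O(¬calibrate_sensor -> ¬submit_voucher); contrapositively O(submit_voucher -> calibrate_sensor). Since O(submit_voucher) holds, K gives O(calibrate_sensor).
Premise 6, O(¬log_out -> ¬calibrate_sensor), contraposes to O(calibrate_sensor -> log_out); with O(calibrate_sensor) we get O(log_out).
Premise 3 is O(¬forward_directive -> ¬log_out); contrapositively O(log_out -> forward_directive). Since O(log_out) holds, K gives O(forward_directive).
Applying K to premise 1 (O(forward_directive -> ¬sign_backup)) and O(forward_directive) yields O(¬sign_backup).
Premise 4 does not contribute to this derivation.
So O(¬sign_backup) follows.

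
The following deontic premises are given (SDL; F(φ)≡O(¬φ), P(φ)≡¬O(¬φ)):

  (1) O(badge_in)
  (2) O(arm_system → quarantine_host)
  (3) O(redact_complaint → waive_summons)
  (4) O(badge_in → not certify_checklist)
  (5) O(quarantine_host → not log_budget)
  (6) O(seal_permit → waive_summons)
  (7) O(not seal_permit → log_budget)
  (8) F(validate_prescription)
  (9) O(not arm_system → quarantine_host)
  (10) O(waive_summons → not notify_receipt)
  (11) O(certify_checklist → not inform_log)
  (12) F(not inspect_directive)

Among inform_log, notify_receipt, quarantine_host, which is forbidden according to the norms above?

notify_receipt

By case analysis on not arm_system: premise 9 gives O(not arm_system → quarantine_host) and premise 2 gives O(arm_system → quarantine_host), so O(quarantine_host) either way.
From O(quarantine_host) and premise 5, O(quarantine_host → not log_budget), we obtain O(not log_budget).
Premise 7, O(not seal_permit → log_budget), contraposes to O(not log_budget → seal_permit); with O(not log_budget) we get O(seal_permit).
Applying K to premise 6 (O(seal_permit → waive_summons)) and O(seal_permit) yields O(waive_summons).
From O(waive_summons) and premise 10, O(waive_summons → not notify_receipt), we obtain O(not notify_receipt).
So O(not notify_receipt) holds, i.e. notify_receipt is forbidden. None of the other listed options is forbidden under the premises.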